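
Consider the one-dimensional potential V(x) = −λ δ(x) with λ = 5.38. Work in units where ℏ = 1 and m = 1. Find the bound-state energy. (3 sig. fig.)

E = -14.5

The bound state is ψ(x) = √κ e^{−κ|x|}. The derivative jump ψ'(0⁺) − ψ'(0⁻) = −(2mλ/ℏ²)ψ(0) fixes κ = mλ/ℏ² = 5.380.
Then E = −ℏ²κ²/(2m) = −mλ²/(2ℏ²) = -14.47.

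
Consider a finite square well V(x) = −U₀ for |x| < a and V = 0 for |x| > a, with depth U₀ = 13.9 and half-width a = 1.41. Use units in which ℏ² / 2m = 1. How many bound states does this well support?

The dimensionless depth is z₀ = a√(2mU₀)/ℏ = 1.41 × √(13.90) = 5.257.
The even/odd transcendental equations gain one root per π/2 in z₀, giving N = 1 + ⌊2z₀/π⌋ = 1 + ⌊3.347⌋ = 4.

N = 4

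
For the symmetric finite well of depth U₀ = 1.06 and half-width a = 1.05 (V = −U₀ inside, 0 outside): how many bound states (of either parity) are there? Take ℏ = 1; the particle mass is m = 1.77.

N = 2

The dimensionless depth is z₀ = a√(2mU₀)/ℏ = 1.05 × √(3.752) = 2.034.
The even/odd transcendental equations gain one root per π/2 in z₀, giving N = 1 + ⌊2z₀/π⌋ = 1 + ⌊1.295⌋ = 2.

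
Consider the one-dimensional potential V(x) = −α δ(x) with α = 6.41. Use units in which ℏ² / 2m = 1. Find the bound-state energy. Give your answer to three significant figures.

The bound state is ψ(x) = √κ e^{−κ|x|}. The derivative jump ψ'(0⁺) − ψ'(0⁻) = −(2mα/ℏ²)ψ(0) fixes κ = mα/ℏ² = 3.205.
Then E = −ℏ²κ²/(2m) = −mα²/(2ℏ²) = -10.27.

E = -10.3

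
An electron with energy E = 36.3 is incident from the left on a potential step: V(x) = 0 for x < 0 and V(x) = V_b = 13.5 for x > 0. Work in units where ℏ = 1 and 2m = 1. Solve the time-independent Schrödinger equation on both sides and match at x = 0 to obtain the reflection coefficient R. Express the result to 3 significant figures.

On each side the TISE gives plane waves with k = √(2m(E − V))/ℏ: k₁ = √(2·½·36.3) = 6.025, k₂ = √(2·½·22.8) = 4.775.
Matching ψ and ψ′ at x = 0 gives r = (k₁ − k₂)/(k₁ + k₂), so R = r² = 0.01340 and T = 1 − R = 0.9866.

R = 0.0134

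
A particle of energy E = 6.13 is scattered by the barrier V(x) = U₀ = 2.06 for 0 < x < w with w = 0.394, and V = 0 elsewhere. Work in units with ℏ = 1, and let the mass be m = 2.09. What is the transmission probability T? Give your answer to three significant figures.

T = 0.959

Above the barrier the interior wavenumber is k₂ = √(2m(E − U₀))/ℏ = 4.125, giving phase k₂w = 1.625.
Matching at both interfaces gives T⁻¹ = 1 + U₀² sin²(k₂w) / [4E(E − U₀)] = 1.042, hence T = 0.959.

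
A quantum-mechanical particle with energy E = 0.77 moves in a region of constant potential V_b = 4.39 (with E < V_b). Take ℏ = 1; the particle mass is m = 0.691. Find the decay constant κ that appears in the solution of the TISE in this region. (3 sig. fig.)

κ = 2.24

Since E < V_b the TISE in this region is ψ'' = κ²ψ with κ = √(2m(V_b − E))/ℏ.
κ = √(2 × 0.691 × 3.62) = 2.237.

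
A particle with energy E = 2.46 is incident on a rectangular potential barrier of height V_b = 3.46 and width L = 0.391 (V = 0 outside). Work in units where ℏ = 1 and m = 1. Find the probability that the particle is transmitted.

T = 0.708

E < V_b: inside the barrier ψ ∝ e^{±κx} with κ = √(2m(V_b − E))/ℏ = 1.414.
κL = 0.5530, sinh(κL) = 0.5816.
Matching ψ, ψ′ at both faces gives T = [1 + V_b² sinh²(κL) / (4E(V_b − E))]⁻¹ = 1/1.411 = 0.708.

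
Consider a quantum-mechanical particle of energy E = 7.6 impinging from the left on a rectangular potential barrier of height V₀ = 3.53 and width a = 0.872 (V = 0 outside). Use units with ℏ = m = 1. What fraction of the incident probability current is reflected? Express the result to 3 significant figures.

Above the barrier the interior wavenumber is k₂ = √(2m(E − V₀))/ℏ = 2.853, giving phase k₂a = 2.488.
Matching at both interfaces gives T⁻¹ = 1 + V₀² sin²(k₂a) / [4E(E − V₀)] = 1.037, hence T = 0.964.
R = 1 − T = 0.0359.

R = 0.0359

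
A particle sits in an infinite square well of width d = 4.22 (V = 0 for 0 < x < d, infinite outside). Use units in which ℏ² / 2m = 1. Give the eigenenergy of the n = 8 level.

The infinite-well eigenfunctions ψ_n = √(2/d) sin(nπx/d) vanish at both walls, giving E_n = n²π²ℏ²/(2md²).
E_8 = 8² × π² / (2 × 0.5 × 4.22²) = 35.47.

E = 35.5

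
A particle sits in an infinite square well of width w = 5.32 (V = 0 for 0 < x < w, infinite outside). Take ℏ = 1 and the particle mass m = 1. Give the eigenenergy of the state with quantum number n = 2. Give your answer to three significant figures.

E = 0.697

The infinite-well eigenfunctions ψ_n = √(2/w) sin(nπx/w) vanish at both walls, giving E_n = n²π²ℏ²/(2mw²).
E_2 = 2² × π² / (2 × 1 × 5.32²) = 0.6974.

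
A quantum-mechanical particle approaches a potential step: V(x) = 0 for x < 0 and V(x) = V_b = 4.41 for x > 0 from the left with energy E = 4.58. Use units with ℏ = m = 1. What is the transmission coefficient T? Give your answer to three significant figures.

The wavenumbers are k₁ = √(2mE)/ℏ = 3.027 on the left and k₂ = √(2m(E − V_b))/ℏ = 0.5831 on the right.
Matching ψ and ψ′ at x = 0 gives r = (k₁ − k₂)/(k₁ + k₂), so R = r² = 0.4582 and T = 1 − R = 0.5418.

T = 0.542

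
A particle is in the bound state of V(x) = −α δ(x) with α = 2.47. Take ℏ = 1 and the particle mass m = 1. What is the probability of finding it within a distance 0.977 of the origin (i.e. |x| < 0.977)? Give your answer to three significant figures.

P = 0.992

The normalised bound state is ψ = √κ e^{−κ|x|} with κ = mα/ℏ² = 2.470.
P(|x| < d) = ∫_{−d}^{d} κ e^{−2κ|x|} dx = 1 − e^{−2κd} = 1 − e^{−4.826} = 0.9920.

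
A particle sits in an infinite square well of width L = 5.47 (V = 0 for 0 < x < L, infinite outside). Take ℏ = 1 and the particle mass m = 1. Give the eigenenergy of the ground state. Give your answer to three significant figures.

Requiring ψ(0) = ψ(L) = 0 quantises k = nπ/L, hence E_n = ℏ²k²/2m = n²π²ℏ²/(2mL²).
E_1 = 1² × π² / (2 × 1 × 5.47²) = 0.1649.

E = 0.165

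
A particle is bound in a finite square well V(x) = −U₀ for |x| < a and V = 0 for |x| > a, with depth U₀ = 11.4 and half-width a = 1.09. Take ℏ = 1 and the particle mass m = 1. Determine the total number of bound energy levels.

Define the well-strength parameter z₀ = (a/ℏ)√(2mU₀) = 1.09 × √(2·1·11.4) = 5.205.
A new bound state (alternating even/odd) appears each time z₀ passes a multiple of π/2, so N = ⌊2z₀/π⌋ + 1 = ⌊3.313⌋ + 1 = 4.

N = 4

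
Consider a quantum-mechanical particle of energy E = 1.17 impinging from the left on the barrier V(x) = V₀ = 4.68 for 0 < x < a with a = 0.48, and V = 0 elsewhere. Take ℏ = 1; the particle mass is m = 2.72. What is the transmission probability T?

T = 0.0445

Since E < V₀ the interior solution is evanescent with decay constant κ = √(2m(V₀ − E))/ℏ = 4.370.
κa = 2.097, sinh(κa) = 4.011.
Matching ψ, ψ′ at both faces gives T = [1 + V₀² sinh²(κa) / (4E(V₀ − E))]⁻¹ = 1/22.45 = 0.0445.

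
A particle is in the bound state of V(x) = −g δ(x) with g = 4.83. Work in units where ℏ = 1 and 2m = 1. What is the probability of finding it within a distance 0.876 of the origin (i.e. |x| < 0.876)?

The normalised bound state is ψ = √κ e^{−κ|x|} with κ = mg/ℏ² = 2.415.
P(|x| < d) = ∫_{−d}^{d} κ e^{−2κ|x|} dx = 1 − e^{−2κd} = 1 − e^{−4.231} = 0.9855.

P = 0.985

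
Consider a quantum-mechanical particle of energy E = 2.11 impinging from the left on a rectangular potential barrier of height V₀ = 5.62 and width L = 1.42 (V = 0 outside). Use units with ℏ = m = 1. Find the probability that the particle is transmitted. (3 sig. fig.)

Since E < V₀ the interior solution is evanescent with decay constant κ = √(2m(V₀ − E))/ℏ = 2.650.
κL = 3.762, sinh(κL) = 21.51.
Matching ψ, ψ′ at both faces gives T = [1 + V₀² sinh²(κL) / (4E(V₀ − E))]⁻¹ = 1/494.4 = 0.00202.

T = 0.00202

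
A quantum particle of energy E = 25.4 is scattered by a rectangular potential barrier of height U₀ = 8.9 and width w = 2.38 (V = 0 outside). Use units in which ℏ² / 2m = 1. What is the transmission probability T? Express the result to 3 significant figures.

Above the barrier the interior wavenumber is k₂ = √(2m(E − U₀))/ℏ = 4.062, giving phase k₂w = 9.668.
T = [1 + U₀² sin²(k₂w) / (4E(E − U₀))]⁻¹ = 1/1.003 = 0.997.

T = 0.997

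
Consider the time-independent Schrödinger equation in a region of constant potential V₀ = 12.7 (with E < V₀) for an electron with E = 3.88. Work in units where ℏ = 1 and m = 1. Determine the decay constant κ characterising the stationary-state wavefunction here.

Since E < V₀ the TISE in this region is ψ'' = κ²ψ with κ = √(2m(V₀ − E))/ℏ.
κ = √(2 × 1 × 8.82) = 4.200.

κ = 4.20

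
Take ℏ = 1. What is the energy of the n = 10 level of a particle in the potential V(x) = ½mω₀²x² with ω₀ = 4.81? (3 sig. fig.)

Using E_n = (n + ½)ℏω₀: E_10 = 10.5 × 4.81 = 50.51.

E = 50.5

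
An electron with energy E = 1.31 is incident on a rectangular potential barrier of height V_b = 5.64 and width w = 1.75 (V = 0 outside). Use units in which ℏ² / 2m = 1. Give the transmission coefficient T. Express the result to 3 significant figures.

Since E < V_b the interior solution is evanescent with decay constant κ = √(2m(V_b − E))/ℏ = 2.081.
κw = 3.642, sinh(κw) = 19.06.
The exact tunnelling result is T⁻¹ = 1 + V_b² sinh²(κw) / [4E(V_b − E)] = 510.4, so T = 0.00196.

T = 0.00196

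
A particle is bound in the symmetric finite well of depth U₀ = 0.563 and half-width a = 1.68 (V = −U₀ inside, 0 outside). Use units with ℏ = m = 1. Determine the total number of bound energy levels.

N = 2

Define the well-strength parameter z₀ = (a/ℏ)√(2mU₀) = 1.68 × √(2·1·0.563) = 1.783.
A new bound state (alternating even/odd) appears each time z₀ passes a multiple of π/2, so N = ⌊2z₀/π⌋ + 1 = ⌊1.135⌋ + 1 = 2.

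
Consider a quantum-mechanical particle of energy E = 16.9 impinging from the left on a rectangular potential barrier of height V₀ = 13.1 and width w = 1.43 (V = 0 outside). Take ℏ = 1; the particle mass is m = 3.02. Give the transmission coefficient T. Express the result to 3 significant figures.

T = 0.838

E > V₀: inside the barrier k₂ = √(2m(E − V₀))/ℏ = 4.791, k₂w = 6.851.
Matching at both interfaces gives T⁻¹ = 1 + V₀² sin²(k₂w) / [4E(E − V₀)] = 1.193, hence T = 0.838.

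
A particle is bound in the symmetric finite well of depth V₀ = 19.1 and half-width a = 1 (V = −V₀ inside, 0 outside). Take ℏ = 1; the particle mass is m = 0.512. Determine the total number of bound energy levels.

N = 3

The dimensionless depth is z₀ = a√(2mV₀)/ℏ = 1 × √(19.56) = 4.422.
The even/odd transcendental equations gain one root per π/2 in z₀, giving N = 1 + ⌊2z₀/π⌋ = 1 + ⌊2.815⌋ = 3.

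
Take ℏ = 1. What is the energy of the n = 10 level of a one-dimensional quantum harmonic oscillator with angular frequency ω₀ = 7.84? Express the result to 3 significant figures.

E = 82.3

The oscillator eigenvalues are E_n = ℏω₀(n + ½), so E_10 = 7.84 × 10.5 = 82.32.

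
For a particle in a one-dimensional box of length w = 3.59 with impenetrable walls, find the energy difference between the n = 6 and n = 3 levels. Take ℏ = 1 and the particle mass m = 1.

ΔE = 10.3

E_n = n²π²ℏ²/(2mw²), so ΔE = (6² − 3²) π²ℏ²/(2mw²).
ΔE = 27 × π² / (2 × 1 × 3.59²) = 10.34.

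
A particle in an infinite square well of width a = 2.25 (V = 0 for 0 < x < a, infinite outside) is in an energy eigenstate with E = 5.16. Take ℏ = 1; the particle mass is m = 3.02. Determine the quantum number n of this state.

From E_n = n²π²ℏ²/(2ma²) invert to n = √(2ma²E)/(πℏ).
n = (2.25/π) × √(2 × 3.02 × 5.16) = 3.998 → n = 4.

n = 4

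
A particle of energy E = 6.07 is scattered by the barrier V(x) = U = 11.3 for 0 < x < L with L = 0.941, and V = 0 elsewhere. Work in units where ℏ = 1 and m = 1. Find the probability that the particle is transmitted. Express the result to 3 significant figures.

Since E < U the interior solution is evanescent with decay constant κ = √(2m(U − E))/ℏ = 3.234.
κL = 3.043, sinh(κL) = 10.46.
The exact tunnelling result is T⁻¹ = 1 + U² sinh²(κL) / [4E(U − E)] = 111.1, so T = 0.00900.

T = 0.00900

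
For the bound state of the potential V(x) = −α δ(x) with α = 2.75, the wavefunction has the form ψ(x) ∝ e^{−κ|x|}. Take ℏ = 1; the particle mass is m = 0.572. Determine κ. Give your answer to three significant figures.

Integrating the TISE across x = 0 gives the cusp condition ψ'(0⁺) − ψ'(0⁻) = −(2mα/ℏ²)ψ(0).
With ψ ∝ e^{−κ|x|} this yields −2κ = −2mα/ℏ², so κ = mα/ℏ² = 1.573.

κ = 1.57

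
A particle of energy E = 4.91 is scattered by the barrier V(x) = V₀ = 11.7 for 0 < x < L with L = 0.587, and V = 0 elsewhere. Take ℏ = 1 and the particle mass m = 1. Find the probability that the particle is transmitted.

T = 0.0502

E < V₀: inside the barrier ψ ∝ e^{±κx} with κ = √(2m(V₀ − E))/ℏ = 3.685.
κL = 2.163, sinh(κL) = 4.292.
Matching ψ, ψ′ at both faces gives T = [1 + V₀² sinh²(κL) / (4E(V₀ − E))]⁻¹ = 1/19.91 = 0.0502.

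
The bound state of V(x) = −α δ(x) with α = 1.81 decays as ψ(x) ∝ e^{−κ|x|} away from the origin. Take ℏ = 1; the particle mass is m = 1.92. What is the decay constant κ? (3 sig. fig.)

κ = 3.48

Integrating the TISE across x = 0 gives the cusp condition ψ'(0⁺) − ψ'(0⁻) = −(2mα/ℏ²)ψ(0).
With ψ ∝ e^{−κ|x|} this yields −2κ = −2mα/ℏ², so κ = mα/ℏ² = 3.475.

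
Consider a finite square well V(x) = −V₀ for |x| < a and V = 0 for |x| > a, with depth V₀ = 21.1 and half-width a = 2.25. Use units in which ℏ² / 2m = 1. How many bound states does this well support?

Define the well-strength parameter z₀ = (a/ℏ)√(2mV₀) = 2.25 × √(2·0.5·21.1) = 10.34.
The even/odd transcendental equations gain one root per π/2 in z₀, giving N = 1 + ⌊2z₀/π⌋ = 1 + ⌊6.580⌋ = 7.

N = 7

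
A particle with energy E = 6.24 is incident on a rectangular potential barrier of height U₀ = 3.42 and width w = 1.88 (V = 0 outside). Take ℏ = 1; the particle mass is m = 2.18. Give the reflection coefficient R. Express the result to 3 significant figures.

E > U₀: inside the barrier k₂ = √(2m(E − U₀))/ℏ = 3.506, k₂w = 6.592.
T = [1 + U₀² sin²(k₂w) / (4E(E − U₀))]⁻¹ = 1/1.015 = 0.985.
R = 1 − T = 0.0151.

R = 0.0151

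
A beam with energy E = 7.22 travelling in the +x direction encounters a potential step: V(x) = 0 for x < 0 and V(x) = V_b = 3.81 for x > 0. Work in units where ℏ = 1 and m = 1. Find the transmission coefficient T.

The wavenumbers are k₁ = √(2mE)/ℏ = 3.800 on the left and k₂ = √(2m(E − V_b))/ℏ = 2.612 on the right.
Matching ψ and ψ′ at x = 0 gives r = (k₁ − k₂)/(k₁ + k₂), so R = r² = 0.03436 and T = 1 − R = 0.9656.

T = 0.966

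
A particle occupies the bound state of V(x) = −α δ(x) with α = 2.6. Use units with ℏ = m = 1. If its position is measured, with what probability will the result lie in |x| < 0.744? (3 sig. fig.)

P = 0.979

The normalised bound state is ψ = √κ e^{−κ|x|} with κ = mα/ℏ² = 2.600.
P(|x| < d) = ∫_{−d}^{d} κ e^{−2κ|x|} dx = 1 − e^{−2κd} = 1 − e^{−3.869} = 0.9791.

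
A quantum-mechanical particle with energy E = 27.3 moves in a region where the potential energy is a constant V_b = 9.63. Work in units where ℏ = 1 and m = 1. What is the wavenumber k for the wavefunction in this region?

k = 5.94

With E > V_b the solution is oscillatory, ψ ∝ e^{±ikx} with k = √(2m(E − V_b))/ℏ.
k = √(2 × 1 × 17.67) = 5.945.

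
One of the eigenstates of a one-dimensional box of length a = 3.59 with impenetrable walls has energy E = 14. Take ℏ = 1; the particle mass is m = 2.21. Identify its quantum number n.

For an infinite well E_n = n²π²ℏ²/(2ma²), so n = (a/πℏ)√(2mE).
n = (3.59/π) × √(2 × 2.21 × 14) = 8.989 → n = 9.

n = 9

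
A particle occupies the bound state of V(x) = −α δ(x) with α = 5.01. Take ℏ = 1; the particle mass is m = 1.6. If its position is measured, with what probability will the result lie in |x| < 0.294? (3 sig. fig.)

The normalised bound state is ψ = √κ e^{−κ|x|} with κ = mα/ℏ² = 8.016.
P(|x| < d) = ∫_{−d}^{d} κ e^{−2κ|x|} dx = 1 − e^{−2κd} = 1 − e^{−4.713} = 0.9910.

P = 0.991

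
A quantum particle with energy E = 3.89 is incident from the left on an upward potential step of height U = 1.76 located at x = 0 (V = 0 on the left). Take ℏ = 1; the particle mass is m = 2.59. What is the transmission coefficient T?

On each side the TISE gives plane waves with k = √(2m(E − V))/ℏ: k₁ = √(2·2.59·3.89) = 4.489, k₂ = √(2·2.59·2.13) = 3.322.
Matching ψ and ψ′ at x = 0 gives r = (k₁ − k₂)/(k₁ + k₂), so R = r² = 0.02233 and T = 1 − R = 0.9777.

T = 0.978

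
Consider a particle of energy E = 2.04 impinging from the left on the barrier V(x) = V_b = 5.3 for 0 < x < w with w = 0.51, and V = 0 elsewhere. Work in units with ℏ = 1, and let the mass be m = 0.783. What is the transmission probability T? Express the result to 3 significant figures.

T = 0.318

E < V_b: inside the barrier ψ ∝ e^{±κx} with κ = √(2m(V_b − E))/ℏ = 2.259.
κw = 1.152, sinh(κw) = 1.425.
Matching ψ, ψ′ at both faces gives T = [1 + V_b² sinh²(κw) / (4E(V_b − E))]⁻¹ = 1/3.144 = 0.318.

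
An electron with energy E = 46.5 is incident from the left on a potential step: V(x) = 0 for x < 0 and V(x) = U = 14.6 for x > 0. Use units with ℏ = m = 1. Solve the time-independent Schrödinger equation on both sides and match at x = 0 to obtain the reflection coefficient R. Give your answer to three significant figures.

The wavenumbers are k₁ = √(2mE)/ℏ = 9.644 on the left and k₂ = √(2m(E − U))/ℏ = 7.987 on the right.
Matching ψ and ψ′ at x = 0 gives r = (k₁ − k₂)/(k₁ + k₂), so R = r² = 0.008824 and T = 1 − R = 0.9912.

R = 0.00882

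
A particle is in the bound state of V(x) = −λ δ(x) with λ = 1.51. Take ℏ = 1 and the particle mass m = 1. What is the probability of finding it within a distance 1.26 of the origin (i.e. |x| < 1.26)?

P = 0.978

The normalised bound state is ψ = √κ e^{−κ|x|} with κ = mλ/ℏ² = 1.510.
P(|x| < d) = ∫_{−d}^{d} κ e^{−2κ|x|} dx = 1 − e^{−2κd} = 1 − e^{−3.805} = 0.9777.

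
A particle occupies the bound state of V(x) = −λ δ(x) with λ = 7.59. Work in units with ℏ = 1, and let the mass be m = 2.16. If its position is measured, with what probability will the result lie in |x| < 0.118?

The normalised bound state is ψ = √κ e^{−κ|x|} with κ = mλ/ℏ² = 16.39.
P(|x| < d) = ∫_{−d}^{d} κ e^{−2κ|x|} dx = 1 − e^{−2κd} = 1 − e^{−3.869} = 0.9791.

P = 0.979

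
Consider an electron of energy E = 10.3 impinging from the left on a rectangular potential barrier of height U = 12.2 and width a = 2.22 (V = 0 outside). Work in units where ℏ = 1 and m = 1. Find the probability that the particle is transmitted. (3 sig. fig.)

T = 0.000367

Since E < U the interior solution is evanescent with decay constant κ = √(2m(U − E))/ℏ = 1.949.
κa = 4.328, sinh(κa) = 37.87.
The exact tunnelling result is T⁻¹ = 1 + U² sinh²(κa) / [4E(U − E)] = 2728, so T = 0.000367.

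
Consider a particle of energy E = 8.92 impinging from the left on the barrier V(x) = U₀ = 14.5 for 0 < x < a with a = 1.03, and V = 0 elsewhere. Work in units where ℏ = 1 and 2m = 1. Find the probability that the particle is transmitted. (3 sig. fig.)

E < U₀: inside the barrier ψ ∝ e^{±κx} with κ = √(2m(U₀ − E))/ℏ = 2.362.
κa = 2.433, sinh(κa) = 5.653.
Matching ψ, ψ′ at both faces gives T = [1 + U₀² sinh²(κa) / (4E(U₀ − E))]⁻¹ = 1/34.75 = 0.0288.

T = 0.0288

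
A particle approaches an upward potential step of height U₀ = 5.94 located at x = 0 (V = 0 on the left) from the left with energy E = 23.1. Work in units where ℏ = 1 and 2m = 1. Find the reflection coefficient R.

On each side the TISE gives plane waves with k = √(2m(E − V))/ℏ: k₁ = √(2·½·23.1) = 4.806, k₂ = √(2·½·17.16) = 4.142.
Continuity of ψ and ψ′ at the step yields the reflection amplitude r = (k₁ − k₂)/(k₁ + k₂) = 0.07418; thus R = |r|² = 0.005502, T = 0.9945.

R = 0.00550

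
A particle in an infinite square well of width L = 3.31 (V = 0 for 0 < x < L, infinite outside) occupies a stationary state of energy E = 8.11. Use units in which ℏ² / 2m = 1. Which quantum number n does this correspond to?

n = 3

From E_n = n²π²ℏ²/(2mL²) invert to n = √(2mL²E)/(πℏ).
n = (3.31/π) × √(2 × 0.5 × 8.11) = 3.000 → n = 3.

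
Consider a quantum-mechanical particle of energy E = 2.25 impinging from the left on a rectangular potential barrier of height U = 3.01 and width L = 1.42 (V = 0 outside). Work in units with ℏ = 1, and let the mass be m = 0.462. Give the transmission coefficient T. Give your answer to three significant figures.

T = 0.253

Since E < U the interior solution is evanescent with decay constant κ = √(2m(U − E))/ℏ = 0.8380.
κL = 1.190, sinh(κL) = 1.491.
The exact tunnelling result is T⁻¹ = 1 + U² sinh²(κL) / [4E(U − E)] = 3.946, so T = 0.253.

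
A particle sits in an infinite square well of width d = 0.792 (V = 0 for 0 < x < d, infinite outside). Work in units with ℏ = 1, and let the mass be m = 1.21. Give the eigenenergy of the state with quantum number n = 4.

The infinite-well eigenfunctions ψ_n = √(2/d) sin(nπx/d) vanish at both walls, giving E_n = n²π²ℏ²/(2md²).
E_4 = 4² × π² / (2 × 1.21 × 0.792²) = 104.0.

E = 104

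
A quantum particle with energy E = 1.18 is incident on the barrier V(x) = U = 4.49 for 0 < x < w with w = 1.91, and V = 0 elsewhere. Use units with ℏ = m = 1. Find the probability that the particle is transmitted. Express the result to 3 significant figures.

E < U: inside the barrier ψ ∝ e^{±κx} with κ = √(2m(U − E))/ℏ = 2.573.
κw = 4.914, sinh(κw) = 68.11.
The exact tunnelling result is T⁻¹ = 1 + U² sinh²(κw) / [4E(U − E)] = 5987, so T = 0.000167.

T = 0.000167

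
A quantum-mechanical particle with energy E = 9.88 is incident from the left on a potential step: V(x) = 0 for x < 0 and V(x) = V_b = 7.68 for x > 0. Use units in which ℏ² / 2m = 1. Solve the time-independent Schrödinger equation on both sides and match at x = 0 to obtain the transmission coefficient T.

T = 0.871

On each side the TISE gives plane waves with k = √(2m(E − V))/ℏ: k₁ = √(2·½·9.88) = 3.143, k₂ = √(2·½·2.2) = 1.483.
Continuity of ψ and ψ′ at the step yields the reflection amplitude r = (k₁ − k₂)/(k₁ + k₂) = 0.3588; thus R = |r|² = 0.1287, T = 0.8713.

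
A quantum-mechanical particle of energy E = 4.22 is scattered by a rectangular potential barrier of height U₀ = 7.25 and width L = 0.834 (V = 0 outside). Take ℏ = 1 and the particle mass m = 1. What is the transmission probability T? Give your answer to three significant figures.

T = 0.0622

E < U₀: inside the barrier ψ ∝ e^{±κx} with κ = √(2m(U₀ − E))/ℏ = 2.462.
κL = 2.053, sinh(κL) = 3.832.
Matching ψ, ψ′ at both faces gives T = [1 + U₀² sinh²(κL) / (4E(U₀ − E))]⁻¹ = 1/16.09 = 0.0622.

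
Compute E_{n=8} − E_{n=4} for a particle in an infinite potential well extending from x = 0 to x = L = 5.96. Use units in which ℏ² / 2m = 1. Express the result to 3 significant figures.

ΔE = 13.3

E_n = n²π²ℏ²/(2mL²), so ΔE = (8² − 4²) π²ℏ²/(2mL²).
ΔE = 48 × π² / (2 × 0.5 × 5.96²) = 13.34.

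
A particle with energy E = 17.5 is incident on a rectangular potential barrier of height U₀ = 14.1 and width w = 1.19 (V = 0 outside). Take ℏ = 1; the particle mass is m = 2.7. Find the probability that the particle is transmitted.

T = 0.583

E > U₀: inside the barrier k₂ = √(2m(E − U₀))/ℏ = 4.285, k₂w = 5.099.
Matching at both interfaces gives T⁻¹ = 1 + U₀² sin²(k₂w) / [4E(E − U₀)] = 1.717, hence T = 0.583.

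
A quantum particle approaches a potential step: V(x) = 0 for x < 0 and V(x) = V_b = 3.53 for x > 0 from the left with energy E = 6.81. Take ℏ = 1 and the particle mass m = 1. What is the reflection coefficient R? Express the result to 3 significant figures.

R = 0.0326

The wavenumbers are k₁ = √(2mE)/ℏ = 3.691 on the left and k₂ = √(2m(E − V_b))/ℏ = 2.561 on the right.
Continuity of ψ and ψ′ at the step yields the reflection amplitude r = (k₁ − k₂)/(k₁ + k₂) = 0.1806; thus R = |r|² = 0.03263, T = 0.9674.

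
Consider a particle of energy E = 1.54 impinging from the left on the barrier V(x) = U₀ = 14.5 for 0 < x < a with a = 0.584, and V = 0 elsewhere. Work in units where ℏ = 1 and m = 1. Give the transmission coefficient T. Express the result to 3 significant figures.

Since E < U₀ the interior solution is evanescent with decay constant κ = √(2m(U₀ − E))/ℏ = 5.091.
κa = 2.973, sinh(κa) = 9.752.
The exact tunnelling result is T⁻¹ = 1 + U₀² sinh²(κa) / [4E(U₀ − E)] = 251.5, so T = 0.00398.

T = 0.00398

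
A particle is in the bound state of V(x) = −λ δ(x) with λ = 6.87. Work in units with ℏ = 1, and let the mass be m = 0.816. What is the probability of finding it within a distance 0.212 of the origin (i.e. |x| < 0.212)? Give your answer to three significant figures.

The normalised bound state is ψ = √κ e^{−κ|x|} with κ = mλ/ℏ² = 5.606.
P(|x| < d) = ∫_{−d}^{d} κ e^{−2κ|x|} dx = 1 − e^{−2κd} = 1 − e^{−2.377} = 0.9072.

P = 0.907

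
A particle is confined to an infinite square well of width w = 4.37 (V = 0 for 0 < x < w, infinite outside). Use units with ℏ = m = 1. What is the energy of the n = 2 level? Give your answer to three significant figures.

E = 1.03

Requiring ψ(0) = ψ(w) = 0 quantises k = nπ/w, hence E_n = ℏ²k²/2m = n²π²ℏ²/(2mw²).
E_2 = 2² × π² / (2 × 1 × 4.37²) = 1.034.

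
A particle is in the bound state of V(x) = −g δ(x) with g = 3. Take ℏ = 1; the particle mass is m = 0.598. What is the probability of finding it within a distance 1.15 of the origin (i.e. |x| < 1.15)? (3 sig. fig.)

The normalised bound state is ψ = √κ e^{−κ|x|} with κ = mg/ℏ² = 1.794.
P(|x| < d) = ∫_{−d}^{d} κ e^{−2κ|x|} dx = 1 − e^{−2κd} = 1 − e^{−4.126} = 0.9839.

P = 0.984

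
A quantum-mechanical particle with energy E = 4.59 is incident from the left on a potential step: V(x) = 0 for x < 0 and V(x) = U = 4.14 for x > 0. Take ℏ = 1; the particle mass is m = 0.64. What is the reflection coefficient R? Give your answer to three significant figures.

R = 0.274

The wavenumbers are k₁ = √(2mE)/ℏ = 2.424 on the left and k₂ = √(2m(E − U))/ℏ = 0.7589 on the right.
Continuity of ψ and ψ′ at the step yields the reflection amplitude r = (k₁ − k₂)/(k₁ + k₂) = 0.5231; thus R = |r|² = 0.2736, T = 0.7264.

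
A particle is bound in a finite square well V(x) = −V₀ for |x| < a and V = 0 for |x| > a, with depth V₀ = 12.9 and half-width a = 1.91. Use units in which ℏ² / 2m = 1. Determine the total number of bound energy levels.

The dimensionless depth is z₀ = a√(2mV₀)/ℏ = 1.91 × √(12.90) = 6.860.
The even/odd transcendental equations gain one root per π/2 in z₀, giving N = 1 + ⌊2z₀/π⌋ = 1 + ⌊4.367⌋ = 5.

N = 5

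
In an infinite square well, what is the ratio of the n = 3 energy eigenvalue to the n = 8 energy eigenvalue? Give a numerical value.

0.140625

Since E_n ∝ n², the ratio is (3/8)² = 0.140625.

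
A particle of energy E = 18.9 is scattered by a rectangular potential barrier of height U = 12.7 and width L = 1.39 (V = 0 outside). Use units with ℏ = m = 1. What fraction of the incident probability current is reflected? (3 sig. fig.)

E > U: inside the barrier k₂ = √(2m(E − U))/ℏ = 3.521, k₂L = 4.895.
Matching at both interfaces gives T⁻¹ = 1 + U² sin²(k₂L) / [4E(E − U)] = 1.333, hence T = 0.750.
R = 1 − T = 0.250.

R = 0.250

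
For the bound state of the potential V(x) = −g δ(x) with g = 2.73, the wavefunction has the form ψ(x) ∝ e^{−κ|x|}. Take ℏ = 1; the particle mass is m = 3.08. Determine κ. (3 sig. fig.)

κ = 8.41

Integrate −(ℏ²/2m)ψ'' − gδ(x)ψ = Eψ from −ε to +ε: the ψ'' term gives ψ'(0⁺) − ψ'(0⁻) and the δ term gives −(2mg/ℏ²)ψ(0).
With ψ ∝ e^{−κ|x|} this yields −2κ = −2mg/ℏ², so κ = mg/ℏ² = 8.408.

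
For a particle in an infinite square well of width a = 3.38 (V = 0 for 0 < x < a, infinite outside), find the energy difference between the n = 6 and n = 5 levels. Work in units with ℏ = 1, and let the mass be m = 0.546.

E_n = n²π²ℏ²/(2ma²), so ΔE = (6² − 5²) π²ℏ²/(2ma²).
ΔE = 11 × π² / (2 × 0.546 × 3.38²) = 8.702.

ΔE = 8.70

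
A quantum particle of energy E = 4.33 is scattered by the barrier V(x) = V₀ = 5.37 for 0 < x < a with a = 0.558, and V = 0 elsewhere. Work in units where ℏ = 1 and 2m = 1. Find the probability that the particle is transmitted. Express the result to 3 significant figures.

E < V₀: inside the barrier ψ ∝ e^{±κx} with κ = √(2m(V₀ − E))/ℏ = 1.020.
κa = 0.5691, sinh(κa) = 0.6003.
Matching ψ, ψ′ at both faces gives T = [1 + V₀² sinh²(κa) / (4E(V₀ − E))]⁻¹ = 1/1.577 = 0.634.

T = 0.634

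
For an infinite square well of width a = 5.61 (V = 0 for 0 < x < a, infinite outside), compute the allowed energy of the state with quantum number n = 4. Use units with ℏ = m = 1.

Requiring ψ(0) = ψ(a) = 0 quantises k = nπ/a, hence E_n = ℏ²k²/2m = n²π²ℏ²/(2ma²).
E_4 = 4² × π² / (2 × 1 × 5.61²) = 2.509.

E = 2.51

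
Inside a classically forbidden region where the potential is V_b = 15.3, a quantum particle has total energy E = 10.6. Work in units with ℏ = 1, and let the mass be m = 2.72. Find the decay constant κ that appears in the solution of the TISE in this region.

κ = 5.06

Since E < V_b the TISE in this region is ψ'' = κ²ψ with κ = √(2m(V_b − E))/ℏ.
κ = √(2 × 2.72 × 4.7) = 5.056.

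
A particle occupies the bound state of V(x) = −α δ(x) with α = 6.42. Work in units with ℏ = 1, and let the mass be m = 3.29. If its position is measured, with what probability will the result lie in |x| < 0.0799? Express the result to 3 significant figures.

P = 0.966

The normalised bound state is ψ = √κ e^{−κ|x|} with κ = mα/ℏ² = 21.12.
P(|x| < d) = ∫_{−d}^{d} κ e^{−2κ|x|} dx = 1 − e^{−2κd} = 1 − e^{−3.375} = 0.9658.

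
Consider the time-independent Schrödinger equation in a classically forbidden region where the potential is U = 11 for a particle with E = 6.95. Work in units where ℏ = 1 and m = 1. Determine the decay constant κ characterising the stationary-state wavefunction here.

Since E < U the TISE in this region is ψ'' = κ²ψ with κ = √(2m(U − E))/ℏ.
κ = √(2 × 1 × 4.05) = 2.846.

κ = 2.85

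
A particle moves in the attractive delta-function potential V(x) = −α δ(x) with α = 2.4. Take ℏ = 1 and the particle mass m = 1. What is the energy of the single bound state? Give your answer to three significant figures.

E = -2.88

For x ≠ 0 the bound state is ψ ∝ e^{−κ|x|}; integrating the TISE across the delta gives the cusp condition 2κ = 2mα/ℏ², so κ = 2.400.
Then E = −ℏ²κ²/(2m) = −mα²/(2ℏ²) = -2.880.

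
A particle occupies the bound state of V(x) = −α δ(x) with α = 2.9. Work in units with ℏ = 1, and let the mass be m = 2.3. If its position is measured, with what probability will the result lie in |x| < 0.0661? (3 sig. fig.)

P = 0.586

The normalised bound state is ψ = √κ e^{−κ|x|} with κ = mα/ℏ² = 6.670.
P(|x| < d) = ∫_{−d}^{d} κ e^{−2κ|x|} dx = 1 − e^{−2κd} = 1 − e^{−0.8818} = 0.5860.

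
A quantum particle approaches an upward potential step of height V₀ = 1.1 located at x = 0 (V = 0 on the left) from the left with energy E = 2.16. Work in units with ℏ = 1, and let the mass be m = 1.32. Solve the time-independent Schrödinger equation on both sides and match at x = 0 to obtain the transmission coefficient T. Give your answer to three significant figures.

The wavenumbers are k₁ = √(2mE)/ℏ = 2.388 on the left and k₂ = √(2m(E − V₀))/ℏ = 1.673 on the right.
Continuity of ψ and ψ′ at the step yields the reflection amplitude r = (k₁ − k₂)/(k₁ + k₂) = 0.1761; thus R = |r|² = 0.03101, T = 0.9690.

T = 0.969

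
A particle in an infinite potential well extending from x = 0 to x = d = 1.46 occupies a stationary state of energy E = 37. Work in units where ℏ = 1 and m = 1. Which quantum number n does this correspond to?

n = 4

For an infinite well E_n = n²π²ℏ²/(2md²), so n = (d/πℏ)√(2mE).
n = (1.46/π) × √(2 × 1 × 37) = 3.998 → n = 4.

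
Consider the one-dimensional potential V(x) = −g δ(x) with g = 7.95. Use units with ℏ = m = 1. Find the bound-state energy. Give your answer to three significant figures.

For x ≠ 0 the bound state is ψ ∝ e^{−κ|x|}; integrating the TISE across the delta gives the cusp condition 2κ = 2mg/ℏ², so κ = 7.950.
Then E = −ℏ²κ²/(2m) = −mg²/(2ℏ²) = -31.60.

E = -31.6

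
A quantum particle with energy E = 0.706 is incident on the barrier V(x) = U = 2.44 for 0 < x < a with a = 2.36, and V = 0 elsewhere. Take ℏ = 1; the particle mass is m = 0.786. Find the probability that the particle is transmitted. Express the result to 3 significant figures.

Since E < U the interior solution is evanescent with decay constant κ = √(2m(U − E))/ℏ = 1.651.
κa = 3.896, sinh(κa) = 24.60.
Matching ψ, ψ′ at both faces gives T = [1 + U² sinh²(κa) / (4E(U − E))]⁻¹ = 1/736.9 = 0.00136.

T = 0.00136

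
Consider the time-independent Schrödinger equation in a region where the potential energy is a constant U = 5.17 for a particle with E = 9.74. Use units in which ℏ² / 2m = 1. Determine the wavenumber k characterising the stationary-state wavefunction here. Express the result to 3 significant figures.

With E > U the solution is oscillatory, ψ ∝ e^{±ikx} with k = √(2m(E − U))/ℏ.
k = √(2 × 0.5 × 4.57) = 2.138.

k = 2.14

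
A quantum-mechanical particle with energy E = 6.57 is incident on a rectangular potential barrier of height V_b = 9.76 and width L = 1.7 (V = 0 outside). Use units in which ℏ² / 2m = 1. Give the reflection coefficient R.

R = 0.992

E < V_b: inside the barrier ψ ∝ e^{±κx} with κ = √(2m(V_b − E))/ℏ = 1.786.
κL = 3.036, sinh(κL) = 10.39.
The exact tunnelling result is T⁻¹ = 1 + V_b² sinh²(κL) / [4E(V_b − E)] = 123.7, so T = 0.00809.
R = 1 − T = 0.992.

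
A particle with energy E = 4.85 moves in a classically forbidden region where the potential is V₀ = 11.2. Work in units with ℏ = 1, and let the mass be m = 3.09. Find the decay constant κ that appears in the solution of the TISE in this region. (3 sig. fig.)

Since E < V₀ the TISE in this region is ψ'' = κ²ψ with κ = √(2m(V₀ − E))/ℏ.
κ = √(2 × 3.09 × 6.35) = 6.264.

κ = 6.26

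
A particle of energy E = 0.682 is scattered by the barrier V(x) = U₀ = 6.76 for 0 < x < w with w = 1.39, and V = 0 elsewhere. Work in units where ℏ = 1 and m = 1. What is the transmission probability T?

T = 0.0000896

E < U₀: inside the barrier ψ ∝ e^{±κx} with κ = √(2m(U₀ − E))/ℏ = 3.487.
κw = 4.846, sinh(κw) = 63.63.
The exact tunnelling result is T⁻¹ = 1 + U₀² sinh²(κw) / [4E(U₀ − E)] = 11160, so T = 0.0000896.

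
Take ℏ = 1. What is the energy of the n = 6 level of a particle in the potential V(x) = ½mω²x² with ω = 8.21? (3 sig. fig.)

E = 53.4

Using E_n = (n + ½)ℏω: E_6 = 6.5 × 8.21 = 53.37.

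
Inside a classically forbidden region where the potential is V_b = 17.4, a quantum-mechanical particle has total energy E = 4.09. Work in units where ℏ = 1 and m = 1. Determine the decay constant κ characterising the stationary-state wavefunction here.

Since E < V_b the TISE in this region is ψ'' = κ²ψ with κ = √(2m(V_b − E))/ℏ.
κ = √(2 × 1 × 13.31) = 5.159.

κ = 5.16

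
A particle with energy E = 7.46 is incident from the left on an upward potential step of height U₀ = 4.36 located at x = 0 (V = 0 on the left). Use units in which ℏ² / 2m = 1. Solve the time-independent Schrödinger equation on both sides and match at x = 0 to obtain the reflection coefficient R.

R = 0.0467

On each side the TISE gives plane waves with k = √(2m(E − V))/ℏ: k₁ = √(2·½·7.46) = 2.731, k₂ = √(2·½·3.1) = 1.761.
Matching ψ and ψ′ at x = 0 gives r = (k₁ − k₂)/(k₁ + k₂), so R = r² = 0.04669 and T = 1 − R = 0.9533.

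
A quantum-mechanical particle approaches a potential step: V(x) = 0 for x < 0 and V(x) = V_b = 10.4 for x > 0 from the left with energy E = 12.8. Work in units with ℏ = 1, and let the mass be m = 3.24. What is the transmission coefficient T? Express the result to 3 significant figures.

T = 0.843

On each side the TISE gives plane waves with k = √(2m(E − V))/ℏ: k₁ = √(2·3.24·12.8) = 9.107, k₂ = √(2·3.24·2.4) = 3.944.
Matching ψ and ψ′ at x = 0 gives r = (k₁ − k₂)/(k₁ + k₂), so R = r² = 0.1565 and T = 1 − R = 0.8435.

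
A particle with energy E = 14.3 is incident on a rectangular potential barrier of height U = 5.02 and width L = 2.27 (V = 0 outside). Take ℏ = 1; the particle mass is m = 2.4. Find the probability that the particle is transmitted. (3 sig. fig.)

T = 0.987

Above the barrier the interior wavenumber is k₂ = √(2m(E − U))/ℏ = 6.674, giving phase k₂L = 15.15.
T = [1 + U² sin²(k₂L) / (4E(E − U))]⁻¹ = 1/1.013 = 0.987.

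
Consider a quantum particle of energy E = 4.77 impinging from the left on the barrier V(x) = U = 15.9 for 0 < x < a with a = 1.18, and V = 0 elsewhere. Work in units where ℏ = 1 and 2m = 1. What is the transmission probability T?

Since E < U the interior solution is evanescent with decay constant κ = √(2m(U − E))/ℏ = 3.336.
κa = 3.937, sinh(κa) = 25.61.
The exact tunnelling result is T⁻¹ = 1 + U² sinh²(κa) / [4E(U − E)] = 782.1, so T = 0.00128.

T = 0.00128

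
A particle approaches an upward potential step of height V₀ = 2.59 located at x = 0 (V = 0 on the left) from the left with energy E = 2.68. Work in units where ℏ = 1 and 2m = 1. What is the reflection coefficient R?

R = 0.476

The wavenumbers are k₁ = √(2mE)/ℏ = 1.637 on the left and k₂ = √(2m(E − V₀))/ℏ = 0.3000 on the right.
Matching ψ and ψ′ at x = 0 gives r = (k₁ − k₂)/(k₁ + k₂), so R = r² = 0.4765 and T = 1 − R = 0.5235.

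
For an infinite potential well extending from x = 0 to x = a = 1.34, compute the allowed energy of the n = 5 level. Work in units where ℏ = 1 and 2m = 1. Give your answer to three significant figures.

Requiring ψ(0) = ψ(a) = 0 quantises k = nπ/a, hence E_n = ℏ²k²/2m = n²π²ℏ²/(2ma²).
E_5 = 5² × π² / (2 × 0.5 × 1.34²) = 137.4.

E = 137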